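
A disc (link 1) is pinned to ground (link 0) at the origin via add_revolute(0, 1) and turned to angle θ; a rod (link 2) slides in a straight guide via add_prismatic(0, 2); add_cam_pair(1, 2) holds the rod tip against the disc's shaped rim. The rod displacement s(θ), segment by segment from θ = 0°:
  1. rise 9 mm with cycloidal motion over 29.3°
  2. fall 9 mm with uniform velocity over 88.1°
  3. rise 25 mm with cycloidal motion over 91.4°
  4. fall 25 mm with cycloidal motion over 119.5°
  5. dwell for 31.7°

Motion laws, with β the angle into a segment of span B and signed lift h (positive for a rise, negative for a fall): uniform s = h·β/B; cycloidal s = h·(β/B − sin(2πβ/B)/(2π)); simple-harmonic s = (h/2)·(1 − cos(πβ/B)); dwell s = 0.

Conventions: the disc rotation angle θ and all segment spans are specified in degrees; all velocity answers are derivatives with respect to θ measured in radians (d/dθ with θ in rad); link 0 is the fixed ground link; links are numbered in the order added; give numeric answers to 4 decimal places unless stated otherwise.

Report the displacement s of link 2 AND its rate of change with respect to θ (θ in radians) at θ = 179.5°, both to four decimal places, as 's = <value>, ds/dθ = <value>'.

segment 1 (0° to 29.3°, cycloidal, h = 9) is passed completely: s = 0.0000 + (9) = 9.0000
segment 2 (29.3° to 117.4°, uniform, h = -9) is passed completely: s = 9.0000 + (-9) = 0.0000
θ = 179.5° falls in segment 3 (117.4° to 208.8°, cycloidal, h = 25): β = 179.5 − 117.4 = 62.1°, B = 91.4°; Δs = 25·(0.6794 − sin(2π·0.6794)/(2π)) = 20.5799; s = 0.0000 + 20.5799 = 20.5799
velocity in seg [117.4°–208.8°] (cycloidal), θ in radians: β = 62.1° = 1.0838 rad, B = 91.4° = 1.5952 rad; ds/dθ = (h/B)(1 − cos(2πβ/B)) = (25/1.5952)(1 − cos(2π·0.6794)) = 22.395049 mm/rad

s = 20.5799, ds/dθ = 22.3950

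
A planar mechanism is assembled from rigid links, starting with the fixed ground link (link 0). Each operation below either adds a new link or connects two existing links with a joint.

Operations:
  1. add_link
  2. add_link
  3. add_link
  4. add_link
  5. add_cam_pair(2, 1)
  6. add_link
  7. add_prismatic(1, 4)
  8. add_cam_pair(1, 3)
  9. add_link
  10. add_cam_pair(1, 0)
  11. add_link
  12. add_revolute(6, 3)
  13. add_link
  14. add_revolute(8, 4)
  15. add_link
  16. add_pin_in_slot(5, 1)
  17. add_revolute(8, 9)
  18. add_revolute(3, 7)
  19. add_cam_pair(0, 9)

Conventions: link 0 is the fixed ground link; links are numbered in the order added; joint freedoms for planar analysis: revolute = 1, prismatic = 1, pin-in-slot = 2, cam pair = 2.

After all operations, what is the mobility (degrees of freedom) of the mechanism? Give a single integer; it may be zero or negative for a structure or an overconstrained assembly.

L=1 J1=0 J2=0
add link → L=2 J1=0 J2=0
add link → L=3 J1=0 J2=0
add link → L=4 J1=0 J2=0
add link → L=5 J1=0 J2=0
C@2,1 dof=2 J2 → L=5 J1=0 J2=1
add link → L=6 J1=0 J2=1
P@1,4 dof=1 J1 → L=6 J1=1 J2=1
C@1,3 dof=2 J2 → L=6 J1=1 J2=2
add link → L=7 J1=1 J2=2
C@1,0 dof=2 J2 → L=7 J1=1 J2=3
add link → L=8 J1=1 J2=3
R@6,3 dof=1 J1 → L=8 J1=2 J2=3
add link → L=9 J1=2 J2=3
R@8,4 dof=1 J1 → L=9 J1=3 J2=3
add link → L=10 J1=3 J2=3
PS@5,1 dof=2 J2 → L=10 J1=3 J2=4
R@8,9 dof=1 J1 → L=10 J1=4 J2=4
R@3,7 dof=1 J1 → L=10 J1=5 J2=4
C@0,9 dof=2 J2 → L=10 J1=5 J2=5
M=3(L−1)−2J1−J2=3·9−2·5−5=12

M = 12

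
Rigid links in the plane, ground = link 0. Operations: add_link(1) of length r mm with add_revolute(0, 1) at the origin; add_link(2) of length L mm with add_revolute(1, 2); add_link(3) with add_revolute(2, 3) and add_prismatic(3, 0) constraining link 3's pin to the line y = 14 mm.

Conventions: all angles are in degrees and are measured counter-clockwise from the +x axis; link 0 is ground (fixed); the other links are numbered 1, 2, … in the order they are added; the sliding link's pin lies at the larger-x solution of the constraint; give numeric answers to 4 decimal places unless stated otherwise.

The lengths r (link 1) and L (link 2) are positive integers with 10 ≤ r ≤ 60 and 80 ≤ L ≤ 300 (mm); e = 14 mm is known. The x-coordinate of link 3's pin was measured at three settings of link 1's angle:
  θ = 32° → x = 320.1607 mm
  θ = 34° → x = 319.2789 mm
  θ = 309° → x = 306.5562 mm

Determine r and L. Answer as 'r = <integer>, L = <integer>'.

constraint per measurement: (x − r cos θ)² + (r sin θ − e)² = L²
subtracting the θ₁ and θ₂ equations cancels the r² and L² terms:
r = (x₁² − x₂²) / (2[(x₁cos θ₁ + e sin θ₁) − (x₂cos θ₂ + e sin θ₂)]) = 43.9989 → r = 44
L² = (x₁ − r cos θ₁)² + (r sin θ₁ − e)² = 80088.9861 → L = 283.0000 → L = 283
check at θ₃=309°: x = 306.5562 (printed 306.5562) ✓

r = 44, L = 283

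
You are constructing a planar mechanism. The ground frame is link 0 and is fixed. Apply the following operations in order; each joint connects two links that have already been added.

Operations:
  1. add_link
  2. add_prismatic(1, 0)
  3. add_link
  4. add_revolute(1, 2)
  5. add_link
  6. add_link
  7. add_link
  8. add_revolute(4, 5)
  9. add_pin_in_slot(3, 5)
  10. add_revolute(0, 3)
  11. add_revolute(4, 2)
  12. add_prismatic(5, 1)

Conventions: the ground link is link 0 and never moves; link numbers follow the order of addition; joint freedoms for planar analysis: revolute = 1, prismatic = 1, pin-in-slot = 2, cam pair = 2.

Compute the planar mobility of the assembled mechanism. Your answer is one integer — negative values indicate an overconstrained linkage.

ground; <1,0,0>
#1 <2,0,0>
P:1↔0 J1 <2,1,0>
#2 <3,1,0>
R:1↔2 J1 <3,2,0>
#3 <4,2,0>
#4 <5,2,0>
#5 <6,2,0>
R:4↔5 J1 <6,3,0>
PS:3↔5 J2 <6,3,1>
R:0↔3 J1 <6,4,1>
R:4↔2 J1 <6,5,1>
P:5↔1 J1 <6,6,1>
3×5 − 2×6 − 1×1 = 2

M = 2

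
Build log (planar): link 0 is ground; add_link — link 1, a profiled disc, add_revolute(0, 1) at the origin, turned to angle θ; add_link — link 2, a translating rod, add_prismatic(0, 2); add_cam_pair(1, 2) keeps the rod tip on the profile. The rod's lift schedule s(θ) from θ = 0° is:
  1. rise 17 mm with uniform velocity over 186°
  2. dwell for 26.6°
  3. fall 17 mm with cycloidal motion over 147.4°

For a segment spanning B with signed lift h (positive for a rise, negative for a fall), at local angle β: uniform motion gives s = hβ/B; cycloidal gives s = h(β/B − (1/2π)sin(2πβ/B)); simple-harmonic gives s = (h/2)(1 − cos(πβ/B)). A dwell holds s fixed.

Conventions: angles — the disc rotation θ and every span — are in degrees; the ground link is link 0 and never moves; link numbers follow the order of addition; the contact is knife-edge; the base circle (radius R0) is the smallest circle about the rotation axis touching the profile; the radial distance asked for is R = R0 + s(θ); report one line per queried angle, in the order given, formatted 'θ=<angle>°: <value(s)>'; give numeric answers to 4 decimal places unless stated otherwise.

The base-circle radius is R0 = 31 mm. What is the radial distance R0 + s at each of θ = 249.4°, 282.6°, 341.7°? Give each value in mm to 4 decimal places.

seg 1 [0°–186°] uniform, h=17: full span → s += 17 → s = 17.0000
seg 2 [186°–212.6°] dwell: s stays 17.0000
seg 3 [212.6°–360°] cycloidal, h=-17: θ=249.4° here. β=36.8, B=147.4. -17·(0.2497 − sin(2π·0.2497)/(2π)) = -1.5386 → s = 15.4614
seg 3 [212.6°–360°] cycloidal, h=-17: θ=282.6° here. β=70, B=147.4. -17·(0.4749 − sin(2π·0.4749)/(2π)) = -7.6483 → s = 9.3517
seg 3 [212.6°–360°] cycloidal, h=-17: θ=341.7° here. β=129.1, B=147.4. -17·(0.8758 − sin(2π·0.8758)/(2π)) = -16.7924 → s = 0.2076
θ=249.4°: R = R0 + s = 31 + 15.4614 = 46.4614
θ=282.6°: R = R0 + s = 31 + 9.3517 = 40.3517
θ=341.7°: R = R0 + s = 31 + 0.2076 = 31.2076

θ=249.4°: 46.4614
θ=282.6°: 40.3517
θ=341.7°: 31.2076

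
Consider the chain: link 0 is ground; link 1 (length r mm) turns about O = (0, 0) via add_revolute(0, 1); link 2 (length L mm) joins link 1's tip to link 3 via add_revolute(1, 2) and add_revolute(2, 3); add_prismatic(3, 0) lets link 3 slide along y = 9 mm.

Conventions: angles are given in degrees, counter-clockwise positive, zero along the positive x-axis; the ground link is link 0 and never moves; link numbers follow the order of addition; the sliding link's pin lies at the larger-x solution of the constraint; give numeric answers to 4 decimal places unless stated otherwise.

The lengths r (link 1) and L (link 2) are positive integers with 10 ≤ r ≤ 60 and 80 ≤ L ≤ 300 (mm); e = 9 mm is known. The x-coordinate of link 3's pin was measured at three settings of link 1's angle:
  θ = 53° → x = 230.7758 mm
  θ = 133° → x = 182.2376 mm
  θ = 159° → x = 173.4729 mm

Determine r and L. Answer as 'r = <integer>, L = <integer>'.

constraint per measurement: (x − r cos θ)² + (r sin θ − e)² = L²
subtracting the θ₁ and θ₂ equations cancels the r² and L² terms:
r = (x₁² − x₂²) / (2[(x₁cos θ₁ + e sin θ₁) − (x₂cos θ₂ + e sin θ₂)]) = 38.0000 → r = 38
L² = (x₁ − r cos θ₁)² + (r sin θ₁ − e)² = 43680.9931 → L = 209.0000 → L = 209
check at θ₃=159°: x = 173.4729 (printed 173.4729) ✓

r = 38, L = 209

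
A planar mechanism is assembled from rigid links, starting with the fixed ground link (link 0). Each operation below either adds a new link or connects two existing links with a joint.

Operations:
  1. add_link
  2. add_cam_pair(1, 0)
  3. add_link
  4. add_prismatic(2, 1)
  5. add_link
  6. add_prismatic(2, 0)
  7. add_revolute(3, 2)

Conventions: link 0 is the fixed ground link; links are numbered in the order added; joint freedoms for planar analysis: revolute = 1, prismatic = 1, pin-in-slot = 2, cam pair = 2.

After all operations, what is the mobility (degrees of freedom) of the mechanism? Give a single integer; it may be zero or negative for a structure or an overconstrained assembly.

ground; <1,0,0>
#1 <2,0,0>
C:1↔0 J2 <2,0,1>
#2 <3,0,1>
P:2↔1 J1 <3,1,1>
#3 <4,1,1>
P:2↔0 J1 <4,2,1>
R:3↔2 J1 <4,3,1>
3×3 − 2×3 − 1×1 = 2

M = 2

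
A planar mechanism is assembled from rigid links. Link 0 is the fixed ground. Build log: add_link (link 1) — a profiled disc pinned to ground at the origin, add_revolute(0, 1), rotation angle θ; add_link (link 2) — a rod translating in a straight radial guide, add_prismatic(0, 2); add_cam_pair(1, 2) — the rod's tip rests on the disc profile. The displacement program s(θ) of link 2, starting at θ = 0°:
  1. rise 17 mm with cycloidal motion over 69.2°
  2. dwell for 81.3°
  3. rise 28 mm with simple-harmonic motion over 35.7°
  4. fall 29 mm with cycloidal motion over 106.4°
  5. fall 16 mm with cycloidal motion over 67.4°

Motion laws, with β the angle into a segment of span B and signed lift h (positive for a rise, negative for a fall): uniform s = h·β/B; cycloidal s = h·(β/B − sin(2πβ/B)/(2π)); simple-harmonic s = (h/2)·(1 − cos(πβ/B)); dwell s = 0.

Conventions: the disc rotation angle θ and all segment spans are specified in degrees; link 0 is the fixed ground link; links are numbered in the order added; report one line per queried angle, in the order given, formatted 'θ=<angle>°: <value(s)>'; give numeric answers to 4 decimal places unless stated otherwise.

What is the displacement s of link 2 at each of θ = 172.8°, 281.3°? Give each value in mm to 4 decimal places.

seg 1 [0°–69.2°] cycloidal, h=17: full span → s += 17 → s = 17.0000
seg 2 [69.2°–150.5°] dwell: s stays 17.0000
seg 3 [150.5°–186.2°] simple-harmonic, h=28: θ=172.8° here. β=22.3, B=35.7. 28/2·(1 − cos(π·0.6246)) = 19.3433 → s = 36.3433
seg 3 [150.5°–186.2°] simple-harmonic, h=28: full span → s += 28 → s = 45.0000
seg 4 [186.2°–292.6°] cycloidal, h=-29: θ=281.3° here. β=95.1, B=106.4. -29·(0.8938 − sin(2π·0.8938)/(2π)) = -28.7765 → s = 16.2235

θ=172.8°: 36.3433
θ=281.3°: 16.2235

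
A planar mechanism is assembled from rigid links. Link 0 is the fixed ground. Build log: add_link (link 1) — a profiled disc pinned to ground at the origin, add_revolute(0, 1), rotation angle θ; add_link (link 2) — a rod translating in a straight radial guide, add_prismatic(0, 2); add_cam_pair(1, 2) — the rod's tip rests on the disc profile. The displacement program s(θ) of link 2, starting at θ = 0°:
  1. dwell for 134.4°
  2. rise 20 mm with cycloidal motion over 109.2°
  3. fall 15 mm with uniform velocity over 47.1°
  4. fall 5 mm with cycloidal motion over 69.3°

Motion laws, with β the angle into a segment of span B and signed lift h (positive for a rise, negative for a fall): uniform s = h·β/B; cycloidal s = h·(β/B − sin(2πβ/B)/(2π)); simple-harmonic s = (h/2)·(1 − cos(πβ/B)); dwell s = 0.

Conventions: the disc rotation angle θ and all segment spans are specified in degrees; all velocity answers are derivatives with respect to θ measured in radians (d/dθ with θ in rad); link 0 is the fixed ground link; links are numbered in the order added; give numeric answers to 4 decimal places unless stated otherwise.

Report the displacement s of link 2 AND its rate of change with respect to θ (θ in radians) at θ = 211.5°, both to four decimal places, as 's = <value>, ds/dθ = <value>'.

seg 1 [0°–134.4°] dwell: s stays 0.0000
seg 2 [134.4°–243.6°] cycloidal, h=20: θ=211.5° here. β=77.1, B=109.2. 20·(0.7060 − sin(2π·0.7060)/(2π)) = 17.1833 → s = 17.1833
velocity in seg [134.4°–243.6°] (cycloidal), θ in radians: β = 77.1° = 1.3456 rad, B = 109.2° = 1.9059 rad; ds/dθ = (h/B)(1 − cos(2πβ/B)) = (20/1.9059)(1 − cos(2π·0.7060)) = 13.355229 mm/rad

s = 17.1833, ds/dθ = 13.3552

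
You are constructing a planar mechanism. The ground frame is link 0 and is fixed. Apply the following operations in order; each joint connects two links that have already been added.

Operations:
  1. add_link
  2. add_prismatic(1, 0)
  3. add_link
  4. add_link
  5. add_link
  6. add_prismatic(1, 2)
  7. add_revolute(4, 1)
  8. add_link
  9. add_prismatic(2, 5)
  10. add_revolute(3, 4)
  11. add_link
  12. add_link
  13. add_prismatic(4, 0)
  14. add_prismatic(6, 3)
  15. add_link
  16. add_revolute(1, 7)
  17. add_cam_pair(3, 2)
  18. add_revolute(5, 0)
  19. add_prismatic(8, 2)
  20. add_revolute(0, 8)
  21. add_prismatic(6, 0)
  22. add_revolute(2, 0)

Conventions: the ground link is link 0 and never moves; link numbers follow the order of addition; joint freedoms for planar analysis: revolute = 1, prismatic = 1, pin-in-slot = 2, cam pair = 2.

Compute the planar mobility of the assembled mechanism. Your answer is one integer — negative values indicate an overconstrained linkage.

L=1 J1=0 J2=0
add link → L=2 J1=0 J2=0
P@1,0 dof=1 J1 → L=2 J1=1 J2=0
add link → L=3 J1=1 J2=0
add link → L=4 J1=1 J2=0
add link → L=5 J1=1 J2=0
P@1,2 dof=1 J1 → L=5 J1=2 J2=0
R@4,1 dof=1 J1 → L=5 J1=3 J2=0
add link → L=6 J1=3 J2=0
P@2,5 dof=1 J1 → L=6 J1=4 J2=0
R@3,4 dof=1 J1 → L=6 J1=5 J2=0
add link → L=7 J1=5 J2=0
add link → L=8 J1=5 J2=0
P@4,0 dof=1 J1 → L=8 J1=6 J2=0
P@6,3 dof=1 J1 → L=8 J1=7 J2=0
add link → L=9 J1=7 J2=0
R@1,7 dof=1 J1 → L=9 J1=8 J2=0
C@3,2 dof=2 J2 → L=9 J1=8 J2=1
R@5,0 dof=1 J1 → L=9 J1=9 J2=1
P@8,2 dof=1 J1 → L=9 J1=10 J2=1
R@0,8 dof=1 J1 → L=9 J1=11 J2=1
P@6,0 dof=1 J1 → L=9 J1=12 J2=1
R@2,0 dof=1 J1 → L=9 J1=13 J2=1
M=3(L−1)−2J1−J2=3·8−2·13−1=-3

M = -3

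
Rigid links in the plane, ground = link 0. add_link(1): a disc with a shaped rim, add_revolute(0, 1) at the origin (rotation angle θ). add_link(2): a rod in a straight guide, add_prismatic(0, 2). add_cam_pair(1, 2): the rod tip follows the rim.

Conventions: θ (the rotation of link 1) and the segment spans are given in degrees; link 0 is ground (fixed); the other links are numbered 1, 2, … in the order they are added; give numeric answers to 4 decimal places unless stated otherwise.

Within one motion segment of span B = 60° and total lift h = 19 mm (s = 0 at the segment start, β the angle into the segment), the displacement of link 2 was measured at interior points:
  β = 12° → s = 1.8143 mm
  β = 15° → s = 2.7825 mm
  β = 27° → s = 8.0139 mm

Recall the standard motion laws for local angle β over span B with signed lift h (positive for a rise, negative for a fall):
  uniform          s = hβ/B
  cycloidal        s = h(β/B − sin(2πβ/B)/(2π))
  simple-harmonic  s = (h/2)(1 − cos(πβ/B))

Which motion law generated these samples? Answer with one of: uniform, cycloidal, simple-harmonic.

candidates at β/B = r: uniform s = h·r (linear in β); cycloidal s = h·(r − sin(2πr)/(2π)); simple-harmonic s = (h/2)(1 − cos(πr))
β=12°: printed 1.8143 | uniform 3.8000, cycloidal 0.9241, simple-harmonic 1.8143
β=15°: printed 2.7825 | uniform 4.7500, cycloidal 1.7261, simple-harmonic 2.7825
β=27°: printed 8.0139 | uniform 8.5500, cycloidal 7.6155, simple-harmonic 8.0139
only one law matches every sample → simple-harmonic

simple-harmonic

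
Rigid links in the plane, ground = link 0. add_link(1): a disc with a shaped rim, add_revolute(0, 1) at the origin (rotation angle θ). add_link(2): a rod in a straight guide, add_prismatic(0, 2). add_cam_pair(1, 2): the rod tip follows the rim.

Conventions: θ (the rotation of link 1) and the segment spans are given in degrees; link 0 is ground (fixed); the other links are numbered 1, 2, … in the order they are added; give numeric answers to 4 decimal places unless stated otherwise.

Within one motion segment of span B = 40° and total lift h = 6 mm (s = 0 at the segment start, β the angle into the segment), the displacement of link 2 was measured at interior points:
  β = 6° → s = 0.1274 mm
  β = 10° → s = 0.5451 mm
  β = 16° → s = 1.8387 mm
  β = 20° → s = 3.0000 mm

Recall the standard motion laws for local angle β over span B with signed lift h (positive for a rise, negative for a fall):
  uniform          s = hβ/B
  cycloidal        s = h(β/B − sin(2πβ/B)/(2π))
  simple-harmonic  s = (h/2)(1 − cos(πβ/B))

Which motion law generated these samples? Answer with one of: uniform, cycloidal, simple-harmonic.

candidates at β/B = r: uniform s = h·r (linear in β); cycloidal s = h·(r − sin(2πr)/(2π)); simple-harmonic s = (h/2)(1 − cos(πr))
β=6°: printed 0.1274 | uniform 0.9000, cycloidal 0.1274, simple-harmonic 0.3270
β=10°: printed 0.5451 | uniform 1.5000, cycloidal 0.5451, simple-harmonic 0.8787
β=16°: printed 1.8387 | uniform 2.4000, cycloidal 1.8387, simple-harmonic 2.0729
β=20°: printed 3.0000 | uniform 3.0000, cycloidal 3.0000, simple-harmonic 3.0000
only one law matches every sample → cycloidal

cycloidal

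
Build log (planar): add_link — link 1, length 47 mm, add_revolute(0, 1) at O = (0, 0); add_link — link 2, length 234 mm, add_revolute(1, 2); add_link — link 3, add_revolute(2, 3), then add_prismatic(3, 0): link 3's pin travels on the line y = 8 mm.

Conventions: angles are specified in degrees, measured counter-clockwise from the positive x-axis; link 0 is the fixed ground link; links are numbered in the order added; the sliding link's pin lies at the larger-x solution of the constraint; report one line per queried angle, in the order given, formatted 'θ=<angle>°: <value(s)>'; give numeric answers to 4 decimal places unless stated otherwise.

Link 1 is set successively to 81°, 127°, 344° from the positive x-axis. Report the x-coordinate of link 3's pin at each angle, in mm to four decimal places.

geometry: r = 47 mm, L = 234 mm, e = 8 mm
θ=81°: crank pin P = (r cos θ, r sin θ) = (7.352420, 46.421352)
θ=81°: h = r sin θ − e = 46.421352 − 8 = 38.421352
θ=81°: x = r cos θ + √(L² − h²) = 7.352420 + 230.824175 = 238.176595
θ=127°: crank pin P = (r cos θ, r sin θ) = (-28.285306, 37.535869)
θ=127°: h = r sin θ − e = 37.535869 − 8 = 29.535869
θ=127°: x = r cos θ + √(L² − h²) = -28.285306 + 232.128483 = 203.843177
θ=344°: crank pin P = (r cos θ, r sin θ) = (45.179300, -12.954956)
θ=344°: h = r sin θ − e = -12.954956 − 8 = -20.954956
θ=344°: x = r cos θ + √(L² − h²) = 45.179300 + 233.059842 = 278.239141

θ=81°: 238.1766
θ=127°: 203.8432
θ=344°: 278.2391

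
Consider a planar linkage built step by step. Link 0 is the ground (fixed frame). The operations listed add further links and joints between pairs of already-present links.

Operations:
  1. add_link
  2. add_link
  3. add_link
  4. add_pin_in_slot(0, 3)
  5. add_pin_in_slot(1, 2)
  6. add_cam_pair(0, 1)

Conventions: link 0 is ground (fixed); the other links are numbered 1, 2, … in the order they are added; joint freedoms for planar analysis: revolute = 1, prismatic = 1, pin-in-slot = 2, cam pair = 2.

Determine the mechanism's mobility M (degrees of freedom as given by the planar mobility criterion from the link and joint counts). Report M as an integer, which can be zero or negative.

ground; <1,0,0>
#1 <2,0,0>
#2 <3,0,0>
#3 <4,0,0>
PS:0↔3 J2 <4,0,1>
PS:1↔2 J2 <4,0,2>
C:0↔1 J2 <4,0,3>
3×3 − 2×0 − 1×3 = 6

M = 6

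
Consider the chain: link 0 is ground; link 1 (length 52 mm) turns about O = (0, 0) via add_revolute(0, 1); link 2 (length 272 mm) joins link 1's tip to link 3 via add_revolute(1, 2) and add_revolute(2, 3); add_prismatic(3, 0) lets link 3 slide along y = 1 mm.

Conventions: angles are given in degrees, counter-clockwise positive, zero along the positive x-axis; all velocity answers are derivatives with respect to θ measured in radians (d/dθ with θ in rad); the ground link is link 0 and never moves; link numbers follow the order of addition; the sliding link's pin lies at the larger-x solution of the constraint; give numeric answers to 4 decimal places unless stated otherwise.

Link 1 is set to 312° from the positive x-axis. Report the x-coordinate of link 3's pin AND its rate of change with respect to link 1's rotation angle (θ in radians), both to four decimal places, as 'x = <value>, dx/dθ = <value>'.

geometry: r = 52 mm, L = 272 mm, e = 1 mm
crank pin P = (r cos θ, r sin θ) = (34.794792, -38.643531)
h = r sin θ − e = -38.643531 − 1 = -39.643531
x = r cos θ + √(L² − h²) = 34.794792 + 269.095504 = 303.890296
dx/dθ = −r sin θ − h·r cos θ/√(L² − h²) (θ in radians; h = -39.643531) = 43.769549

x = 303.8903, dx/dθ = 43.7695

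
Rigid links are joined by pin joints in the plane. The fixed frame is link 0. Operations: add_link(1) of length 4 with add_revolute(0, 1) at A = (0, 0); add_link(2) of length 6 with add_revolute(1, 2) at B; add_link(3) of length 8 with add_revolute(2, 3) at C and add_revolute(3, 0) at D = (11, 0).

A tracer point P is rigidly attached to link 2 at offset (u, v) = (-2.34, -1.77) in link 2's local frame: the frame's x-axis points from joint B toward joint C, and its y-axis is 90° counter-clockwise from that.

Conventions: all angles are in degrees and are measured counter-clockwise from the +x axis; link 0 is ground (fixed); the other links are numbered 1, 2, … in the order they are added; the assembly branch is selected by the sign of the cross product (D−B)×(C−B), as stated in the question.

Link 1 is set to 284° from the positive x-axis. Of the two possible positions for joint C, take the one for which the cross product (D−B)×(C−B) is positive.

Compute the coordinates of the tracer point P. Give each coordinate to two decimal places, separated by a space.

A=(0,0), D=(11.00,0)
B = A + 4.00·(cos284°, sin284°) = (0.9677, -3.8812)
|BD| = 10.7569
circle(B,6.00) ∩ circle(D,8.00): a=4.0770, h=4.4021
  candidates: C₊=(3.1817,1.6954) cross=47.353; C₋=(6.3583,-6.5157) cross=-47.353
  branch + wants cross > 0 → take C=(3.1817,1.6954) (cross=47.353)
ex = (C−B)/|BC| = (0.3690,0.9294); ey = (-0.9294,0.3690)
P = B + -2.34·ex + -1.77·ey = (1.7493,-6.7092)

1.75 -6.71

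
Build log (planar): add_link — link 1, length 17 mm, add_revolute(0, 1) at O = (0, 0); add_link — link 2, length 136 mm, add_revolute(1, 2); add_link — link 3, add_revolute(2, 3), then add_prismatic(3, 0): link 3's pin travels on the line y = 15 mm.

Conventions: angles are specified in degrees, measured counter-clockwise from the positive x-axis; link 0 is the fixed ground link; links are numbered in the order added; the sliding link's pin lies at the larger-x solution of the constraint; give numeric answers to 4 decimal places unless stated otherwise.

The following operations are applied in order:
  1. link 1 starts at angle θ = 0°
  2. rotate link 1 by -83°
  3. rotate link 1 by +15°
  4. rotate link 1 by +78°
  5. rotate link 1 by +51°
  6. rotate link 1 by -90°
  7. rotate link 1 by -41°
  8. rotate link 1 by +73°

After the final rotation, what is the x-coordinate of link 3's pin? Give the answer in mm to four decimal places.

geometry: r = 17 mm, L = 136 mm, e = 15 mm; θ starts at 0°
rotate link 1 by -83°: θ ← 0° -83° = -83°
rotate link 1 by +15°: θ ← -83° +15° = -68°
rotate link 1 by +78°: θ ← -68° +78° = 10°
rotate link 1 by +51°: θ ← 10° +51° = 61°
rotate link 1 by -90°: θ ← 61° -90° = -29°
rotate link 1 by -41°: θ ← -29° -41° = -70°
rotate link 1 by +73°: θ ← -70° +73° = 3°
crank pin P = (r cos θ, r sin θ) = (16.976702, 0.889711)
h = r sin θ − e = 0.889711 − 15 = -14.110289
x = r cos θ + √(L² − h²) = 16.976702 + 135.266033 = 152.242735

152.2427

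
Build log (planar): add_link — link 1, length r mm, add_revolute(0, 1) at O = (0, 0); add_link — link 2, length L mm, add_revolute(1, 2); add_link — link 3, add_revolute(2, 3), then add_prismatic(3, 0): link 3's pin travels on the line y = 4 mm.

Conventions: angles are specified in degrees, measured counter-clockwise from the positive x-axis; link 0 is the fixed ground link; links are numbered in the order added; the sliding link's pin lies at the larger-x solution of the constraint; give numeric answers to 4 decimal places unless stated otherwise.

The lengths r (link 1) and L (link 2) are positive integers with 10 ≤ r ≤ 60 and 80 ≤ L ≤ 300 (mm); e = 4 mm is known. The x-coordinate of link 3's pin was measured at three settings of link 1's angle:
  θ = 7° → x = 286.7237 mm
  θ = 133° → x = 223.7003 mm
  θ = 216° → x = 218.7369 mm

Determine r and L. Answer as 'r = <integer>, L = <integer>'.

constraint per measurement: (x − r cos θ)² + (r sin θ − e)² = L²
subtracting the θ₁ and θ₂ equations cancels the r² and L² terms:
r = (x₁² − x₂²) / (2[(x₁cos θ₁ + e sin θ₁) − (x₂cos θ₂ + e sin θ₂)]) = 37.0000 → r = 37
L² = (x₁ − r cos θ₁)² + (r sin θ₁ − e)² = 62500.0054 → L = 250.0000 → L = 250
check at θ₃=216°: x = 218.7369 (printed 218.7369) ✓

r = 37, L = 250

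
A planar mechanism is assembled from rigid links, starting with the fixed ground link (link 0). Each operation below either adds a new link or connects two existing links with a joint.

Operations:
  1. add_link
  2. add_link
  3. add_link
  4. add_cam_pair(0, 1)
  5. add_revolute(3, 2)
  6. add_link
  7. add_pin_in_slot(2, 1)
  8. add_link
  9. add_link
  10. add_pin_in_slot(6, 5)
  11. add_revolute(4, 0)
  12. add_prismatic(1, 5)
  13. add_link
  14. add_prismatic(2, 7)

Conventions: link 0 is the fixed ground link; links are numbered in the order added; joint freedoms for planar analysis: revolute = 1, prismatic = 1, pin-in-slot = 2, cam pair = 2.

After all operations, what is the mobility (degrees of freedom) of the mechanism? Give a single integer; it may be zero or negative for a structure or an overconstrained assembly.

L=1 J1=0 J2=0
add link → L=2 J1=0 J2=0
add link → L=3 J1=0 J2=0
add link → L=4 J1=0 J2=0
C@0,1 dof=2 J2 → L=4 J1=0 J2=1
R@3,2 dof=1 J1 → L=4 J1=1 J2=1
add link → L=5 J1=1 J2=1
PS@2,1 dof=2 J2 → L=5 J1=1 J2=2
add link → L=6 J1=1 J2=2
add link → L=7 J1=1 J2=2
PS@6,5 dof=2 J2 → L=7 J1=1 J2=3
R@4,0 dof=1 J1 → L=7 J1=2 J2=3
P@1,5 dof=1 J1 → L=7 J1=3 J2=3
add link → L=8 J1=3 J2=3
P@2,7 dof=1 J1 → L=8 J1=4 J2=3
M=3(L−1)−2J1−J2=3·7−2·4−3=10

M = 10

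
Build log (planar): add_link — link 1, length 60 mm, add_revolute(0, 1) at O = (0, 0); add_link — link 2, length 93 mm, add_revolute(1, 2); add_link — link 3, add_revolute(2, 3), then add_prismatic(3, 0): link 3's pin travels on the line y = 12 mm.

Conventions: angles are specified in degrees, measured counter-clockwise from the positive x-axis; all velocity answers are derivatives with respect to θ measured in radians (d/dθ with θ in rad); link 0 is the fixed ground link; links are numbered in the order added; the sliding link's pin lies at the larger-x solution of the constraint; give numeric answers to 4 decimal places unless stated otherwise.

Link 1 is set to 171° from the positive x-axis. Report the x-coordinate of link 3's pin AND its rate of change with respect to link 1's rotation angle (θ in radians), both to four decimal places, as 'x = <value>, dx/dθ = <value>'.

geometry: r = 60 mm, L = 93 mm, e = 12 mm
crank pin P = (r cos θ, r sin θ) = (-59.261300, 9.386068)
h = r sin θ − e = 9.386068 − 12 = -2.613932
x = r cos θ + √(L² − h²) = -59.261300 + 92.963258 = 33.701958
dx/dθ = −r sin θ − h·r cos θ/√(L² − h²) (θ in radians; h = -2.613932) = -11.052372

x = 33.7020, dx/dθ = -11.0524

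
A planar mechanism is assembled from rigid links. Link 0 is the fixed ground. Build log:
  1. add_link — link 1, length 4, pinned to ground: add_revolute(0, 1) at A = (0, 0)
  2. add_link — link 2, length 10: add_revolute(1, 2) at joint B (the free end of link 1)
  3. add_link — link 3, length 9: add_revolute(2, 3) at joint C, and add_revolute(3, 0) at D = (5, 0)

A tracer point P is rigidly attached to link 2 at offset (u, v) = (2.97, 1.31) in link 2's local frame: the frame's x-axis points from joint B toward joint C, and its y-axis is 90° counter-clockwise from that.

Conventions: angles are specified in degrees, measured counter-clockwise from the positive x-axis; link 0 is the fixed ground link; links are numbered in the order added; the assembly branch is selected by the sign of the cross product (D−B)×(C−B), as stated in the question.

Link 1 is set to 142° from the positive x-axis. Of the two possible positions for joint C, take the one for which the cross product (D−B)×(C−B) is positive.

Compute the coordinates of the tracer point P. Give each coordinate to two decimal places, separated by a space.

A=(0,0), D=(5.00,0)
B = A + 4.00·(cos142°, sin142°) = (-3.1520, 2.4626)
|BD| = 8.5159
circle(B,10.00) ∩ circle(D,9.00): a=5.3735, h=8.4336
  candidates: C₊=(4.4307,8.9820) cross=71.820; C₋=(-0.4470,-7.1645) cross=-71.820
  branch + wants cross > 0 → take C=(4.4307,8.9820) (cross=71.820)
ex = (C−B)/|BC| = (0.7583,0.6519); ey = (-0.6519,0.7583)
P = B + 2.97·ex + 1.31·ey = (-1.7540,5.3922)

-1.75 5.39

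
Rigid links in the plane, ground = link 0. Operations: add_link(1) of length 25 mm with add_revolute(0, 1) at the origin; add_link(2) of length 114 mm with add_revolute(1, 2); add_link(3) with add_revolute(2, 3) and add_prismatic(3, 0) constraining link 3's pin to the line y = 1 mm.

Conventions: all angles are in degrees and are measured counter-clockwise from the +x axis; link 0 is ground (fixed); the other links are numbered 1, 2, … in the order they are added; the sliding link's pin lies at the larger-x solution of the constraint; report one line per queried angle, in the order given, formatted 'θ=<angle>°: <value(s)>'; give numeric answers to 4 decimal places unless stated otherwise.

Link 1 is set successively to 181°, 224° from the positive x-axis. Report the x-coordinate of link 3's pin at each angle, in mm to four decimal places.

geometry: r = 25 mm, L = 114 mm, e = 1 mm
θ=181°: crank pin P = (r cos θ, r sin θ) = (-24.996192, -0.436310)
θ=181°: h = r sin θ − e = -0.436310 − 1 = -1.436310
θ=181°: x = r cos θ + √(L² − h²) = -24.996192 + 113.990951 = 88.994759
θ=224°: crank pin P = (r cos θ, r sin θ) = (-17.983495, -17.366459)
θ=224°: h = r sin θ − e = -17.366459 − 1 = -18.366459
θ=224°: x = r cos θ + √(L² − h²) = -17.983495 + 112.510769 = 94.527274

θ=181°: 88.9948
θ=224°: 94.5273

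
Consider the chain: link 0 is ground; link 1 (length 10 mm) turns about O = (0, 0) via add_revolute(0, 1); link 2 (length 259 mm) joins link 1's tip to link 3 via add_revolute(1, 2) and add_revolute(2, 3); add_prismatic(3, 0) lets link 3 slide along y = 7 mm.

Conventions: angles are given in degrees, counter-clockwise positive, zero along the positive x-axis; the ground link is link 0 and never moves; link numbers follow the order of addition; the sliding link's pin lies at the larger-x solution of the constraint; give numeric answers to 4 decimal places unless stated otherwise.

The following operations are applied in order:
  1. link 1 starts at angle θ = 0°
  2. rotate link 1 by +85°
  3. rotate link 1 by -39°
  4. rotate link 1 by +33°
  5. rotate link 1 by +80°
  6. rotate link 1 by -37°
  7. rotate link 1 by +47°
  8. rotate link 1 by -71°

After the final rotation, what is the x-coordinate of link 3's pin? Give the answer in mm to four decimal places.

geometry: r = 10 mm, L = 259 mm, e = 7 mm; θ starts at 0°
rotate link 1 by +85°: θ ← 0° +85° = 85°
rotate link 1 by -39°: θ ← 85° -39° = 46°
rotate link 1 by +33°: θ ← 46° +33° = 79°
rotate link 1 by +80°: θ ← 79° +80° = 159°
rotate link 1 by -37°: θ ← 159° -37° = 122°
rotate link 1 by +47°: θ ← 122° +47° = 169°
rotate link 1 by -71°: θ ← 169° -71° = 98°
crank pin P = (r cos θ, r sin θ) = (-1.391731, 9.902681)
h = r sin θ − e = 9.902681 − 7 = 2.902681
x = r cos θ + √(L² − h²) = -1.391731 + 258.983734 = 257.592003

257.5920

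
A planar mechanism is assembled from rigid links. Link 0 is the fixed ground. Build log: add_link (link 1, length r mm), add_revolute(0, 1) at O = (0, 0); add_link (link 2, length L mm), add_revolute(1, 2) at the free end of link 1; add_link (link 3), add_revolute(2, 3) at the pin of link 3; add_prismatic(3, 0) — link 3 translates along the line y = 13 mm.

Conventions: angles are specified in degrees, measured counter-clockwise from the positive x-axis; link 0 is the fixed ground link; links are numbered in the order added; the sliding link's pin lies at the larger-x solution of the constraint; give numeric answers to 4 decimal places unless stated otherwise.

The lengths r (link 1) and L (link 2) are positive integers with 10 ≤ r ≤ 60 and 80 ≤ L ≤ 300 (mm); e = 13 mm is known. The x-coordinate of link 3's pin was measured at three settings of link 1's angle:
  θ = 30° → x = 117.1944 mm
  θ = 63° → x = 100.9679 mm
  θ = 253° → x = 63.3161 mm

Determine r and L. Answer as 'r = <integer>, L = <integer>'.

constraint per measurement: (x − r cos θ)² + (r sin θ − e)² = L²
subtracting the θ₁ and θ₂ equations cancels the r² and L² terms:
r = (x₁² − x₂²) / (2[(x₁cos θ₁ + e sin θ₁) − (x₂cos θ₂ + e sin θ₂)]) = 34.9999 → r = 35
L² = (x₁ − r cos θ₁)² + (r sin θ₁ − e)² = 7568.9945 → L = 87.0000 → L = 87
check at θ₃=253°: x = 63.3161 (printed 63.3161) ✓

r = 35, L = 87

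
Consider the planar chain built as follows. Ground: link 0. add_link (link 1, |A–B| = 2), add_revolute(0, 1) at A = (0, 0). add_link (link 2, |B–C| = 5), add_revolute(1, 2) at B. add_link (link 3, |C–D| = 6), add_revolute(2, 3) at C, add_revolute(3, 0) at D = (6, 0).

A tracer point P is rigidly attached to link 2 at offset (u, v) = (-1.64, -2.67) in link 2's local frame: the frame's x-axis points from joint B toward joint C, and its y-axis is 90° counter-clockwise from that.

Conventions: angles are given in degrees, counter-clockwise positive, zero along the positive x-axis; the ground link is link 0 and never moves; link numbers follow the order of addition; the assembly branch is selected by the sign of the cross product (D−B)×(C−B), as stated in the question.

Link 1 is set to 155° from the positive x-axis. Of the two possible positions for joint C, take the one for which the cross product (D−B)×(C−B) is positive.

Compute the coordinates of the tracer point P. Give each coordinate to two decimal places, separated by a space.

A=(0,0), D=(6.00,0)
B = A + 2.00·(cos155°, sin155°) = (-1.8126, 0.8452)
|BD| = 7.8582
circle(B,5.00) ∩ circle(D,6.00): a=3.2292, h=3.8174
  candidates: C₊=(1.8084,4.2931) cross=29.998; C₋=(0.9872,-3.2973) cross=-29.998
  branch + wants cross > 0 → take C=(1.8084,4.2931) (cross=29.998)
ex = (C−B)/|BC| = (0.7242,0.6896); ey = (-0.6896,0.7242)
P = B + -1.64·ex + -2.67·ey = (-1.1592,-2.2193)

-1.16 -2.22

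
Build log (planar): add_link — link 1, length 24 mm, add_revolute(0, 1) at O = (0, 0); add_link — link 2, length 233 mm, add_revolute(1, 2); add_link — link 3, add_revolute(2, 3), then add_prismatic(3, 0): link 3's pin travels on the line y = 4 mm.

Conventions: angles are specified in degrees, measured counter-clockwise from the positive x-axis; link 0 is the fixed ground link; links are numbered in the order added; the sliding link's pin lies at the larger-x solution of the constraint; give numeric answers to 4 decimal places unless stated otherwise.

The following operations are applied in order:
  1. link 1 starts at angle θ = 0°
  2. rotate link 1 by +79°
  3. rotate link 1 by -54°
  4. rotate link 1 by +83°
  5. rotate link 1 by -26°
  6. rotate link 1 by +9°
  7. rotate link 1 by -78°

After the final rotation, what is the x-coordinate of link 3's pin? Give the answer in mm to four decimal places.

geometry: r = 24 mm, L = 233 mm, e = 4 mm; θ starts at 0°
rotate link 1 by +79°: θ ← 0° +79° = 79°
rotate link 1 by -54°: θ ← 79° -54° = 25°
rotate link 1 by +83°: θ ← 25° +83° = 108°
rotate link 1 by -26°: θ ← 108° -26° = 82°
rotate link 1 by +9°: θ ← 82° +9° = 91°
rotate link 1 by -78°: θ ← 91° -78° = 13°
crank pin P = (r cos θ, r sin θ) = (23.384882, 5.398825)
h = r sin θ − e = 5.398825 − 4 = 1.398825
x = r cos θ + √(L² − h²) = 23.384882 + 232.995801 = 256.380683

256.3807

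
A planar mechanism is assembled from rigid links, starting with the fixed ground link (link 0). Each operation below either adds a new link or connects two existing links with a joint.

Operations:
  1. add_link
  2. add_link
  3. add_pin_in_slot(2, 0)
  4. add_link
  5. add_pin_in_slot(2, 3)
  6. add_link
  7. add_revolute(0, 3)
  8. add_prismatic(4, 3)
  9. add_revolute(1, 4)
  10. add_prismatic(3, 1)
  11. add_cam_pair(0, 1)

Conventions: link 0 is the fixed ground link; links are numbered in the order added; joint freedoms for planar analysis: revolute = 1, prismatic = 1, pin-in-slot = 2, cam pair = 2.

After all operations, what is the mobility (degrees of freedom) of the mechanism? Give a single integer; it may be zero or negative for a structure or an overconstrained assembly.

L=1 J1=0 J2=0
add link → L=2 J1=0 J2=0
add link → L=3 J1=0 J2=0
PS@2,0 dof=2 J2 → L=3 J1=0 J2=1
add link → L=4 J1=0 J2=1
PS@2,3 dof=2 J2 → L=4 J1=0 J2=2
add link → L=5 J1=0 J2=2
R@0,3 dof=1 J1 → L=5 J1=1 J2=2
P@4,3 dof=1 J1 → L=5 J1=2 J2=2
R@1,4 dof=1 J1 → L=5 J1=3 J2=2
P@3,1 dof=1 J1 → L=5 J1=4 J2=2
C@0,1 dof=2 J2 → L=5 J1=4 J2=3
M=3(L−1)−2J1−J2=3·4−2·4−3=1

M = 1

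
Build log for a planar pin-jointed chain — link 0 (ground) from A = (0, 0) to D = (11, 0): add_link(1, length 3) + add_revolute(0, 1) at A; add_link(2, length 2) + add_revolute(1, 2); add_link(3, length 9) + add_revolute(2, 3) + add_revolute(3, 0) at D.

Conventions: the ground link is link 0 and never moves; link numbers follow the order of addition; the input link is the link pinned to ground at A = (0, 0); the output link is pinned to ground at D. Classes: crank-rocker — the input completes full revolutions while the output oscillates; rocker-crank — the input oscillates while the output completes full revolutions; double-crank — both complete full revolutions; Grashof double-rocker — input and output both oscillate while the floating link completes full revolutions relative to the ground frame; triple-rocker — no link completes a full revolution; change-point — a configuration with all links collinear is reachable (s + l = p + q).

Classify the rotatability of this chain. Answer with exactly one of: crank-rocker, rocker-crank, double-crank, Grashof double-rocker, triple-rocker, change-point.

lengths: ground=11, input=3, coupler=2, output=9
sorted: s=2 (shortest), l=11 (longest), p+q=12
s + l = 13 vs p + q = 12
s + l > p + q → non-Grashof → no link fully rotates → triple-rocker

triple-rocker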